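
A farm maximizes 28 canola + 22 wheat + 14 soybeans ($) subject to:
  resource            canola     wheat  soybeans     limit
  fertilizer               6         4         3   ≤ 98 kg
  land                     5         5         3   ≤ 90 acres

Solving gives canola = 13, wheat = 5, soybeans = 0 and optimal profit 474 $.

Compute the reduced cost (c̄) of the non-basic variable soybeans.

-1

At the optimum: fertilizer uses 98 of 98 (binding); land uses 90 of 90 (binding).
Dual feasibility on the basic columns requires 6·y_fertilizer + 5·y_land = 28, 4·y_fertilizer + 5·y_land = 22.
This yields shadow prices y_fertilizer = 3, y_land = 2.
Reduced cost of soybeans: c₃ − yᵀa₃ = 14 − (3·3 + 2·3) = 14 − 15 = -1.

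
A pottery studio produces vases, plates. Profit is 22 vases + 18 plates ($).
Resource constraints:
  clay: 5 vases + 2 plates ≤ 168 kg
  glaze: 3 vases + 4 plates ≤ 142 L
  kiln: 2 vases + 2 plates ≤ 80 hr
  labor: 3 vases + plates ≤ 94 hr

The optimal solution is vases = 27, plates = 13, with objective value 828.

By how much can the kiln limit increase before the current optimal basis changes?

Binding constraints: kiln, labor. The basis is B = [[2,2],[3,1]] with det -4.
Per unit increase in kiln, x* moves by d = (-0.25, 0.75).
The basis stays optimal until glaze becomes binding; allowable increase = 4 hr.

4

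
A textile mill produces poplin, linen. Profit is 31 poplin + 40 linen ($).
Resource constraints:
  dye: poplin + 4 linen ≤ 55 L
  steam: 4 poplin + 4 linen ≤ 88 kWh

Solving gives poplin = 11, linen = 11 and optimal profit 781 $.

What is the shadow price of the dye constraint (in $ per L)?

3

Check each constraint at x*: dye 55/55 (tight); steam 88/88 (tight).
The binding rows give the dual system: 1·y_dye + 4·y_steam = 31 and 4·y_dye + 4·y_steam = 40.
This yields shadow prices y_dye = 3, y_steam = 7.
Shadow price of dye = 3.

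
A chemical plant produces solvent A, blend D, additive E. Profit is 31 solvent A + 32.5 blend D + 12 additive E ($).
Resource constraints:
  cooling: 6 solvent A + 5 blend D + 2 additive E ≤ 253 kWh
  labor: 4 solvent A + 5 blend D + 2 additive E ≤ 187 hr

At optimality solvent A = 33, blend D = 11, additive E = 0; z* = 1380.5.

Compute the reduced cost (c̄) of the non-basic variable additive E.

-1

Check each constraint at x*: cooling 253/253 (tight); labor 187/187 (tight).
From A_Bᵀ y = c: 6·y_cooling + 4·y_labor = 31; 5·y_cooling + 5·y_labor = 32.5.
→ y_cooling = 2.5 and y_labor = 4.
Reduced cost of additive E: c₃ − yᵀa₃ = 12 − (2.5·2 + 4·2) = 12 − 13 = -1.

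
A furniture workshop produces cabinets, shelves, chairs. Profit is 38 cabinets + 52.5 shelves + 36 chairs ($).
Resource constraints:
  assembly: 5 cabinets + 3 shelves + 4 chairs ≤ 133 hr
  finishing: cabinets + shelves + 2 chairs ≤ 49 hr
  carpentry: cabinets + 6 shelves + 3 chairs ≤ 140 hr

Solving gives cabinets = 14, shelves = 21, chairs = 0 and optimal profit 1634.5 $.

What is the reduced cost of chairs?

Binding: assembly and carpentry. Non-binding: finishing (14 unused).
Since finishing is not tight, its dual is 0.
The binding rows give the dual system: 5·y_assembly + 1·y_carpentry = 38 and 3·y_assembly + 6·y_carpentry = 52.5.
→ y_assembly = 6.5 and y_carpentry = 5.5.
Reduced cost of chairs: c₃ − yᵀa₃ = 36 − (6.5·4 + 5.5·3) = 36 − 42.5 = -6.5.

-6.5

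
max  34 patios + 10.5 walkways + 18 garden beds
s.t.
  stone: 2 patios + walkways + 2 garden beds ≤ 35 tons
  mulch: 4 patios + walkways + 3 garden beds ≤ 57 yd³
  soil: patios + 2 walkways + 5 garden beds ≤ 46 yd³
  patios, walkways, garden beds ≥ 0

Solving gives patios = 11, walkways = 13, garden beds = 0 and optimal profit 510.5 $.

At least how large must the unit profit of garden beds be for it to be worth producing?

27.5

At the optimum: stone uses 35 of 35 (binding); mulch uses 57 of 57 (binding); soil uses 37 of 46 (slack = 9).
By complementary slackness, y = 0 for the non-binding constraint.
From A_Bᵀ y = c: 2·y_stone + 4·y_mulch = 34; 1·y_stone + 1·y_mulch = 10.5.
→ y_stone = 4 and y_mulch = 6.5.
garden beds enters the basis when its profit ≥ yᵀa₃ = 4·2 + 6.5·3 = 27.5.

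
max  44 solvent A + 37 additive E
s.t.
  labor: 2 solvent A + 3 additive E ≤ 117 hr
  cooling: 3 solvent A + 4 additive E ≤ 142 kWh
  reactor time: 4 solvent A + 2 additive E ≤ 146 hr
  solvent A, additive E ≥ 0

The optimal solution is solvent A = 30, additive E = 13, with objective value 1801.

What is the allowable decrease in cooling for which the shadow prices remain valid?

Binding constraints: cooling, reactor time. The basis is B = [[3,4],[4,2]] with det -10.
Per unit decrease in cooling, x* moves by d = (0.2, -0.4).
The basis stays optimal until additive E reaches 0; allowable decrease = 32.5 kWh.

32.5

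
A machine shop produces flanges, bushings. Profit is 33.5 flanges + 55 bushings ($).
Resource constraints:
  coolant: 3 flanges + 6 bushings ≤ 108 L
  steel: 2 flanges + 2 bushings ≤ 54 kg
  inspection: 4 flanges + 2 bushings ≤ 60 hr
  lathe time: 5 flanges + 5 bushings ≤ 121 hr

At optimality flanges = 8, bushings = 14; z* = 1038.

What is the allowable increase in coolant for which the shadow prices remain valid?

19.8

Binding constraints: coolant, inspection. The basis is B = [[3,6],[4,2]] with det -18.
Per unit increase in coolant, x* moves by d = (-0.1111, 0.2222).
The basis stays optimal until lathe time becomes binding; allowable increase = 19.8 L.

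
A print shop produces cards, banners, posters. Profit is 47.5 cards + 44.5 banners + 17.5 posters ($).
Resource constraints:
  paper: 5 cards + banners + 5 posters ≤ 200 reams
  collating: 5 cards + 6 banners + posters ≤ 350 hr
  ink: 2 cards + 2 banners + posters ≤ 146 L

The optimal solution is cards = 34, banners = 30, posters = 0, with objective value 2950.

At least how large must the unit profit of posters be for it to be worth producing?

19.5

At the optimum: paper uses 200 of 200 (binding); collating uses 350 of 350 (binding); ink uses 128 of 146 (slack = 18).
By complementary slackness, y = 0 for the non-binding constraint.
From A_Bᵀ y = c: 5·y_paper + 5·y_collating = 47.5; 1·y_paper + 6·y_collating = 44.5.
Solving: y_paper = 2.5, y_collating = 7.
posters enters the basis when its profit ≥ yᵀa₃ = 2.5·5 + 7·1 = 19.5.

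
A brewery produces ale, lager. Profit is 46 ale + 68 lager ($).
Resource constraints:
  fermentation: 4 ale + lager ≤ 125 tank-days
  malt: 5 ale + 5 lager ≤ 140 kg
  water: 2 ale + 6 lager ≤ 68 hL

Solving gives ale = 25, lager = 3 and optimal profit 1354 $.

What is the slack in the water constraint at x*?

0

water used = 2·25 + 6·3 = 68; slack = 68 − 68 = 0.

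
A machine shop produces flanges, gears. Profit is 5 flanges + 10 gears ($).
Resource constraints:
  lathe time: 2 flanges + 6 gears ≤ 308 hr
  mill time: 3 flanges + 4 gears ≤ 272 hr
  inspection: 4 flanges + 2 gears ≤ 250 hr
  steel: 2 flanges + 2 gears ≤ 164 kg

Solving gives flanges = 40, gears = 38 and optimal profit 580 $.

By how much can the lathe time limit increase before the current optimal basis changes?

Binding constraints: lathe time, mill time. The basis is B = [[2,6],[3,4]] with det -10.
Per unit increase in lathe time, x* moves by d = (-0.4, 0.3).
The basis stays optimal until flanges reaches 0; allowable increase = 100 hr.

100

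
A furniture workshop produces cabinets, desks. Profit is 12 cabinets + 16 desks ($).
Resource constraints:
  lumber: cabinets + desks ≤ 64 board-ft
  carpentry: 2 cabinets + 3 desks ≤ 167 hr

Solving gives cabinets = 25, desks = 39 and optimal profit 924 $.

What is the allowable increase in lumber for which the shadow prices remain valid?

Binding constraints: lumber, carpentry. The basis is B = [[1,1],[2,3]] with det 1.
Per unit increase in lumber, x* moves by d = (3, -2).
The basis stays optimal until desks reaches 0; allowable increase = 19.5 board-ft.

19.5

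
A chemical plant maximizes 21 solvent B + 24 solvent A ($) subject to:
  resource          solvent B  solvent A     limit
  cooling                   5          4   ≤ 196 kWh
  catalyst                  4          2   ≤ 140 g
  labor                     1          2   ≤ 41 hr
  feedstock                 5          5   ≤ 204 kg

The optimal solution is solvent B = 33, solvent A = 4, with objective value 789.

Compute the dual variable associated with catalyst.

At the optimum: cooling uses 181 of 196 (slack = 15); catalyst uses 140 of 140 (binding); labor uses 41 of 41 (binding); feedstock uses 185 of 204 (slack = 19).
Slack constraints have shadow price 0 (complementary slackness).
The binding rows give the dual system: 4·y_catalyst + 1·y_labor = 21 and 2·y_catalyst + 2·y_labor = 24.
This yields shadow prices y_catalyst = 3, y_labor = 9.
Shadow price of catalyst = 3.

3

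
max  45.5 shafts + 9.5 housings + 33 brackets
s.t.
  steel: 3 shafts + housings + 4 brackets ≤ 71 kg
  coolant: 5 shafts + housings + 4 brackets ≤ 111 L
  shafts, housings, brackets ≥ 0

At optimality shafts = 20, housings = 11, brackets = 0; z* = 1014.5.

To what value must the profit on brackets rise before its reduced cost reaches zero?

38

At the optimum: steel uses 71 of 71 (binding); coolant uses 111 of 111 (binding).
From A_Bᵀ y = c: 3·y_steel + 5·y_coolant = 45.5; 1·y_steel + 1·y_coolant = 9.5.
Solving: y_steel = 1, y_coolant = 8.5.
brackets enters the basis when its profit ≥ yᵀa₃ = 1·4 + 8.5·4 = 38.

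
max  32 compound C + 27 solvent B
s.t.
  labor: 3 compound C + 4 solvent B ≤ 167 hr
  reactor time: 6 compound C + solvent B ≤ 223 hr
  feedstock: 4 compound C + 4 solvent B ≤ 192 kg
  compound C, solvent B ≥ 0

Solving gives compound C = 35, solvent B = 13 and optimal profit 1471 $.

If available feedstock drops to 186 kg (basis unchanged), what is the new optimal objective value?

Binding: reactor time and feedstock. Non-binding: labor (10 unused).
Since labor is not tight, its dual is 0.
The binding rows give the dual system: 6·y_reactor time + 4·y_feedstock = 32 and 1·y_reactor time + 4·y_feedstock = 27.
This yields shadow prices y_reactor time = 1, y_feedstock = 6.5.
Δz = y_feedstock·Δb = 6.5 × (-6) = -39, so new z* = 1471 − 39 = 1432.

1432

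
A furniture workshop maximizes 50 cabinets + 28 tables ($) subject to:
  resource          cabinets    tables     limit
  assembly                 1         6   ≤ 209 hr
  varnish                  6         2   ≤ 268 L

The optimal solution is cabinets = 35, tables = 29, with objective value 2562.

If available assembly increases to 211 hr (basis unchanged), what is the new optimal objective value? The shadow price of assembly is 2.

2566

Δb = 2, so new z* = 2562 + (2)·(2) = 2562 + 4 = 2566.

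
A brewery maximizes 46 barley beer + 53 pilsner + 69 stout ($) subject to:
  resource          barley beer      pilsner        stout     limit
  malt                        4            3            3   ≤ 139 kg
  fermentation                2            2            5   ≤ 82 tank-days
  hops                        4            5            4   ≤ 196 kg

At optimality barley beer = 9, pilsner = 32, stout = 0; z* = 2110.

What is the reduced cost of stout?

-4

At the optimum: malt uses 132 of 139 (slack = 7); fermentation uses 82 of 82 (binding); hops uses 196 of 196 (binding).
Since malt is not tight, its dual is 0.
From A_Bᵀ y = c: 2·y_fermentation + 4·y_hops = 46; 2·y_fermentation + 5·y_hops = 53.
Solving: y_fermentation = 9, y_hops = 7.
Reduced cost of stout: c₃ − yᵀa₃ = 69 − (9·5 + 7·4) = 69 − 73 = -4.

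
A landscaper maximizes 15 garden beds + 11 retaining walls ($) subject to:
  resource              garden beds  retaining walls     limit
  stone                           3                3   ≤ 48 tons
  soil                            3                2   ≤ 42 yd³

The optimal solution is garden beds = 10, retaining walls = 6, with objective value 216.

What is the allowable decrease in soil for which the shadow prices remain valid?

10

Binding constraints: stone, soil. The basis is B = [[3,3],[3,2]] with det -3.
Per unit decrease in soil, x* moves by d = (-1, 1).
The basis stays optimal until garden beds reaches 0; allowable decrease = 10 yd³.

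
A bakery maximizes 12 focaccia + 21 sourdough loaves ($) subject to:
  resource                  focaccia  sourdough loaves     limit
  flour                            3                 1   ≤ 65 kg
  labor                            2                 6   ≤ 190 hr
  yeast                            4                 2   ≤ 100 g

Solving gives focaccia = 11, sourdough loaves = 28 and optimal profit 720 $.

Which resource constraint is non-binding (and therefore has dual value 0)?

flour: 61/65 (slack 4)
labor: 190/190 (binding)
yeast: 100/100 (binding)
By complementary slackness, a constraint with positive slack has shadow price 0 → flour.

flour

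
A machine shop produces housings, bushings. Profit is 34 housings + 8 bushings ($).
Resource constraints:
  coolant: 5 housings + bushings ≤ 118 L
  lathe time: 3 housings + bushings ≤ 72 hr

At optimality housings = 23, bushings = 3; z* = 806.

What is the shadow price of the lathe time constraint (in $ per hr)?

3

At the optimum: coolant uses 118 of 118 (binding); lathe time uses 72 of 72 (binding).
The binding rows give the dual system: 5·y_coolant + 3·y_lathe time = 34 and 1·y_coolant + 1·y_lathe time = 8.
→ y_coolant = 5 and y_lathe time = 3.
Shadow price of lathe time = 3.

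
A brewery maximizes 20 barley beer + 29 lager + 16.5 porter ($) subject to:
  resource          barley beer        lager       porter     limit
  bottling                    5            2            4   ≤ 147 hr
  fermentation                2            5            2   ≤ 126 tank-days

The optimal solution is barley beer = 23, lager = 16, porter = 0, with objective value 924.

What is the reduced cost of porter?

-1.5

At the optimum: bottling uses 147 of 147 (binding); fermentation uses 126 of 126 (binding).
Dual feasibility on the basic columns requires 5·y_bottling + 2·y_fermentation = 20, 2·y_bottling + 5·y_fermentation = 29.
→ y_bottling = 2 and y_fermentation = 5.
Reduced cost of porter: c₃ − yᵀa₃ = 16.5 − (2·4 + 5·2) = 16.5 − 18 = -1.5.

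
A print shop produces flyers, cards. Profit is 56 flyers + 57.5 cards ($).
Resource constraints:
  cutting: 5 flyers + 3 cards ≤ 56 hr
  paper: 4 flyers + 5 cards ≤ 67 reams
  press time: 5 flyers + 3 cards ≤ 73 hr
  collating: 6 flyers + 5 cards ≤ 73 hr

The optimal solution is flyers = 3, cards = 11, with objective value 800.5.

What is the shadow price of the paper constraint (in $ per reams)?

Check each constraint at x*: cutting 48/56 (slack 8); paper 67/67 (tight); press time 48/73 (slack 25); collating 73/73 (tight).
Since cutting, press time are not tight, their duals are 0.
The binding rows give the dual system: 4·y_paper + 6·y_collating = 56 and 5·y_paper + 5·y_collating = 57.5.
This yields shadow prices y_paper = 6.5, y_collating = 5.
Shadow price of paper = 6.5.

6.5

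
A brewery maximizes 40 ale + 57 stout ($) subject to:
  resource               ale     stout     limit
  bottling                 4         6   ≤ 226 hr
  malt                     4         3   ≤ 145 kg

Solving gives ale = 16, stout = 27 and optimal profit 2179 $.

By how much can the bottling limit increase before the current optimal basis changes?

64

Binding constraints: bottling, malt. The basis is B = [[4,6],[4,3]] with det -12.
Per unit increase in bottling, x* moves by d = (-0.25, 0.3333).
The basis stays optimal until ale reaches 0; allowable increase = 64 hr.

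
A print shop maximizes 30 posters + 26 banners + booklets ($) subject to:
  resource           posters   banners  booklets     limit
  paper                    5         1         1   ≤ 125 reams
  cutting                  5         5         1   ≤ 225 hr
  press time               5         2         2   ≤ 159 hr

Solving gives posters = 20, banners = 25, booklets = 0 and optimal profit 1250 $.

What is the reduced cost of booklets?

-5

At the optimum: paper uses 125 of 125 (binding); cutting uses 225 of 225 (binding); press time uses 150 of 159 (slack = 9).
Since press time is not tight, its dual is 0.
From A_Bᵀ y = c: 5·y_paper + 5·y_cutting = 30; 1·y_paper + 5·y_cutting = 26.
Solving: y_paper = 1, y_cutting = 5.
Reduced cost of booklets: c₃ − yᵀa₃ = 1 − (1·1 + 5·1) = 1 − 6 = -5.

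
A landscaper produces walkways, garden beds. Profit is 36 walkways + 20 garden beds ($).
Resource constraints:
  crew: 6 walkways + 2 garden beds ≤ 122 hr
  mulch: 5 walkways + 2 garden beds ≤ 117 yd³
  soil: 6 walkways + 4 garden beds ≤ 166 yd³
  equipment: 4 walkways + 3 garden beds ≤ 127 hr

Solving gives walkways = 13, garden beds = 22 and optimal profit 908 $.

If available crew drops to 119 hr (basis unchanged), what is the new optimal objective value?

902

At the optimum: crew uses 122 of 122 (binding); mulch uses 109 of 117 (slack = 8); soil uses 166 of 166 (binding); equipment uses 118 of 127 (slack = 9).
Slack constraints have shadow price 0 (complementary slackness).
From A_Bᵀ y = c: 6·y_crew + 6·y_soil = 36; 2·y_crew + 4·y_soil = 20.
This yields shadow prices y_crew = 2, y_soil = 4.
Δz = y_crew·Δb = 2 × (-3) = -6, so new z* = 908 − 6 = 902.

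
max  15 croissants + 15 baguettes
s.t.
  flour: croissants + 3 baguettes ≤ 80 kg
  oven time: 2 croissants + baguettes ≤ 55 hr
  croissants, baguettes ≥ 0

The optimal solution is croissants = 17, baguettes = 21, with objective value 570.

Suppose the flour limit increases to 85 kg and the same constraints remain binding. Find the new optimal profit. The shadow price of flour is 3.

585

Δb = 5, so new z* = 570 + (3)·(5) = 570 + 15 = 585.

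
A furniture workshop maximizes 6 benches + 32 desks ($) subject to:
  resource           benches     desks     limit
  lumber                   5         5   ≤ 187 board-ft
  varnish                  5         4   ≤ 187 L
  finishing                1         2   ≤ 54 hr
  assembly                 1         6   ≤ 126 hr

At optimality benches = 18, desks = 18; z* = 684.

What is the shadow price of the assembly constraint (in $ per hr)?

At the optimum: lumber uses 180 of 187 (slack = 7); varnish uses 162 of 187 (slack = 25); finishing uses 54 of 54 (binding); assembly uses 126 of 126 (binding).
Slack constraints have shadow price 0 (complementary slackness).
The binding rows give the dual system: 1·y_finishing + 1·y_assembly = 6 and 2·y_finishing + 6·y_assembly = 32.
→ y_finishing = 1 and y_assembly = 5.
Shadow price of assembly = 5.

5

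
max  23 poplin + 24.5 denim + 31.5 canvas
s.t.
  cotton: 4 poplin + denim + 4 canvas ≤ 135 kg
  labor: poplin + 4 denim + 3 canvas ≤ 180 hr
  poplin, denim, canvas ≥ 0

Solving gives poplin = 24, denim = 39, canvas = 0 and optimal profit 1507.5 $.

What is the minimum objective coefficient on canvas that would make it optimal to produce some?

33

At the optimum: cotton uses 135 of 135 (binding); labor uses 180 of 180 (binding).
The binding rows give the dual system: 4·y_cotton + 1·y_labor = 23 and 1·y_cotton + 4·y_labor = 24.5.
→ y_cotton = 4.5 and y_labor = 5.
canvas enters the basis when its profit ≥ yᵀa₃ = 4.5·4 + 5·3 = 33.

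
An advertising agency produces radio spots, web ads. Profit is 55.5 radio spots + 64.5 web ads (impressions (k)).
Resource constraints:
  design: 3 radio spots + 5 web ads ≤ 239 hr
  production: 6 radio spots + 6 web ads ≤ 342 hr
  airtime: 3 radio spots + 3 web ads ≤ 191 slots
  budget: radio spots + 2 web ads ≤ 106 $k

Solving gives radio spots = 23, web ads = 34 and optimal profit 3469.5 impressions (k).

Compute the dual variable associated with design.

Check each constraint at x*: design 239/239 (tight); production 342/342 (tight); airtime 171/191 (slack 20); budget 91/106 (slack 15).
Since airtime, budget are not tight, their duals are 0.
The binding rows give the dual system: 3·y_design + 6·y_production = 55.5 and 5·y_design + 6·y_production = 64.5.
Solving: y_design = 4.5, y_production = 7.
Shadow price of design = 4.5.

4.5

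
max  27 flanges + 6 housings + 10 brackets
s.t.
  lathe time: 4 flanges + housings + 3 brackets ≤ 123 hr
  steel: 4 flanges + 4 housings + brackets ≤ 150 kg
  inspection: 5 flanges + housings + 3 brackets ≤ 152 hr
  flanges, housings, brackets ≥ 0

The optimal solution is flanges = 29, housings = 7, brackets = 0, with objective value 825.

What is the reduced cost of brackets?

-8

Binding: lathe time and inspection. Non-binding: steel (6 unused).
Since steel is not tight, its dual is 0.
From A_Bᵀ y = c: 4·y_lathe time + 5·y_inspection = 27; 1·y_lathe time + 1·y_inspection = 6.
This yields shadow prices y_lathe time = 3, y_inspection = 3.
Reduced cost of brackets: c₃ − yᵀa₃ = 10 − (3·3 + 3·3) = 10 − 18 = -8.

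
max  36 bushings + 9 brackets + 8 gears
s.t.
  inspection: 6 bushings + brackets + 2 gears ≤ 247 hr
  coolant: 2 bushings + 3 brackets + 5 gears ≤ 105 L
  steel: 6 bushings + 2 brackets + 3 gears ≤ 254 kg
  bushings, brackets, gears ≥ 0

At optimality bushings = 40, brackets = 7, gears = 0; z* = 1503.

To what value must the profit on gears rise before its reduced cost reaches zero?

15

Binding: inspection and steel. Non-binding: coolant (4 unused).
Since coolant is not tight, its dual is 0.
Dual feasibility on the basic columns requires 6·y_inspection + 6·y_steel = 36, 1·y_inspection + 2·y_steel = 9.
Solving: y_inspection = 3, y_steel = 3.
gears enters the basis when its profit ≥ yᵀa₃ = 3·2 + 3·3 = 15.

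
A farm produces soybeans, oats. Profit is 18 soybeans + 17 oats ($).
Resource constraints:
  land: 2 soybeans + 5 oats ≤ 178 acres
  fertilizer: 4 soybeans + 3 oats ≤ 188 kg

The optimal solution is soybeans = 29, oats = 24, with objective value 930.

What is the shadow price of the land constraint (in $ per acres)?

1

Both land and fertilizer are binding at x*.
Dual feasibility on the basic columns requires 2·y_land + 4·y_fertilizer = 18, 5·y_land + 3·y_fertilizer = 17.
Solving: y_land = 1, y_fertilizer = 4.
Shadow price of land = 1.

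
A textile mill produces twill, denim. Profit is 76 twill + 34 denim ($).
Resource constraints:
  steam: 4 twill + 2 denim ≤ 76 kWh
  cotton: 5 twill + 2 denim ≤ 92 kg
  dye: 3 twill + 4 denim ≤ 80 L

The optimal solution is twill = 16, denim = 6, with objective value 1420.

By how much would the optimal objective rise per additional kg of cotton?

8

Binding: steam and cotton. Non-binding: dye (8 unused).
By complementary slackness, y = 0 for the non-binding constraint.
The binding rows give the dual system: 4·y_steam + 5·y_cotton = 76 and 2·y_steam + 2·y_cotton = 34.
→ y_steam = 9 and y_cotton = 8.
Shadow price of cotton = 8.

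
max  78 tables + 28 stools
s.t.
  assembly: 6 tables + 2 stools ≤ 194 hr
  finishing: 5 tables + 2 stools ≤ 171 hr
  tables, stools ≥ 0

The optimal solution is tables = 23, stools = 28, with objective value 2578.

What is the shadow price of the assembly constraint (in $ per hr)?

8

Check each constraint at x*: assembly 194/194 (tight); finishing 171/171 (tight).
From A_Bᵀ y = c: 6·y_assembly + 5·y_finishing = 78; 2·y_assembly + 2·y_finishing = 28.
Solving: y_assembly = 8, y_finishing = 6.
Shadow price of assembly = 8.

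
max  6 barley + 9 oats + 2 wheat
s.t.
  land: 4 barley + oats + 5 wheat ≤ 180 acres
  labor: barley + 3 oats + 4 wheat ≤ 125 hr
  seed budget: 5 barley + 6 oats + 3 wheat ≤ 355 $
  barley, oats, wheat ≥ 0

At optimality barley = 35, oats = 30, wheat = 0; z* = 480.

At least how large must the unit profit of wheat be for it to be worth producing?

7

At the optimum: land uses 170 of 180 (slack = 10); labor uses 125 of 125 (binding); seed budget uses 355 of 355 (binding).
Since land is not tight, its dual is 0.
From A_Bᵀ y = c: 1·y_labor + 5·y_seed budget = 6; 3·y_labor + 6·y_seed budget = 9.
→ y_labor = 1 and y_seed budget = 1.
wheat enters the basis when its profit ≥ yᵀa₃ = 1·4 + 1·3 = 7.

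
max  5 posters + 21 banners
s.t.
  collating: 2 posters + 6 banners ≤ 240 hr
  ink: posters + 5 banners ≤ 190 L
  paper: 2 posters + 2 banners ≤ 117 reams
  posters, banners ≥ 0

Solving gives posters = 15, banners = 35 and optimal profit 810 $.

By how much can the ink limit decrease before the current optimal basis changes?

Binding constraints: collating, ink. The basis is B = [[2,6],[1,5]] with det 4.
Per unit decrease in ink, x* moves by d = (1.5, -0.5).
The basis stays optimal until paper becomes binding; allowable decrease = 8.5 L.

8.5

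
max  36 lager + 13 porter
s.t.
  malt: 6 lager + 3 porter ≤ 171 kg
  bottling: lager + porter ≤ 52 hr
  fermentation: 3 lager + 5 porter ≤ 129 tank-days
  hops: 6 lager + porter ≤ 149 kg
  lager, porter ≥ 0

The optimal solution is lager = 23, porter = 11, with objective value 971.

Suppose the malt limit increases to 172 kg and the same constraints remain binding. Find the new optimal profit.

974.5

Binding: malt and hops. Non-binding: bottling (18 unused), fermentation (5 unused).
By complementary slackness, y = 0 for the non-binding constraints.
Dual feasibility on the basic columns requires 6·y_malt + 6·y_hops = 36, 3·y_malt + 1·y_hops = 13.
This yields shadow prices y_malt = 3.5, y_hops = 2.5.
Δz = y_malt·Δb = 3.5 × (1) = 3.5, so new z* = 971 + 3.5 = 974.5.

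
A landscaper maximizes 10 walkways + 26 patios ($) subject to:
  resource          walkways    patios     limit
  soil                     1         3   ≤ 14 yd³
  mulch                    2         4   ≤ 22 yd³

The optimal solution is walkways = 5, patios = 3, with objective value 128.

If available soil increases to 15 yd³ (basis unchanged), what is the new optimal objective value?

Both soil and mulch are binding at x*.
Dual feasibility on the basic columns requires 1·y_soil + 2·y_mulch = 10, 3·y_soil + 4·y_mulch = 26.
Solving: y_soil = 6, y_mulch = 2.
Δz = y_soil·Δb = 6 × (1) = 6, so new z* = 128 + 6 = 134.

134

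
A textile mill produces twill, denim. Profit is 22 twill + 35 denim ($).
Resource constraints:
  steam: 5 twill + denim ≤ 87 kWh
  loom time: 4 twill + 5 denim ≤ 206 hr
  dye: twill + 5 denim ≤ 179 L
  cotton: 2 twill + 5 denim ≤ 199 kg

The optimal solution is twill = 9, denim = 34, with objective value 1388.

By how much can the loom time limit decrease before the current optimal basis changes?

27

Binding constraints: loom time, dye. The basis is B = [[4,5],[1,5]] with det 15.
Per unit decrease in loom time, x* moves by d = (-0.3333, 0.0667).
The basis stays optimal until twill reaches 0; allowable decrease = 27 hr.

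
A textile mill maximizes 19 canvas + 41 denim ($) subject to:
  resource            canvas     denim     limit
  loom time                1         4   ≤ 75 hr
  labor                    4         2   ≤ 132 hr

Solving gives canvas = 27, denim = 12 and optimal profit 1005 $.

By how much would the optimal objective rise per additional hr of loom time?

Both loom time and labor are binding at x*.
From A_Bᵀ y = c: 1·y_loom time + 4·y_labor = 19; 4·y_loom time + 2·y_labor = 41.
This yields shadow prices y_loom time = 9, y_labor = 2.5.
Shadow price of loom time = 9.

9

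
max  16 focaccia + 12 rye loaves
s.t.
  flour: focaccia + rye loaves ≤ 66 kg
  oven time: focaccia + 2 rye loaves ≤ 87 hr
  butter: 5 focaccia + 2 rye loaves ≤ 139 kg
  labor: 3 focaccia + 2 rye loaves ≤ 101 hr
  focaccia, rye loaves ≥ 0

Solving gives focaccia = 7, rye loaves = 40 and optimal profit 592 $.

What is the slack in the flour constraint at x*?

flour used = 1·7 + 1·40 = 47; slack = 66 − 47 = 19.

19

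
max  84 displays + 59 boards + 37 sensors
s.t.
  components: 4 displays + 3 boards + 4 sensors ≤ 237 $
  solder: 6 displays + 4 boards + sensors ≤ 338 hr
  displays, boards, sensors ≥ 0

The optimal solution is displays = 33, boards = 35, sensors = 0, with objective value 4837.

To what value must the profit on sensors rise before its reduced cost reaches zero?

44

Both components and solder are binding at x*.
Dual feasibility on the basic columns requires 4·y_components + 6·y_solder = 84, 3·y_components + 4·y_solder = 59.
→ y_components = 9 and y_solder = 8.
sensors enters the basis when its profit ≥ yᵀa₃ = 9·4 + 8·1 = 44.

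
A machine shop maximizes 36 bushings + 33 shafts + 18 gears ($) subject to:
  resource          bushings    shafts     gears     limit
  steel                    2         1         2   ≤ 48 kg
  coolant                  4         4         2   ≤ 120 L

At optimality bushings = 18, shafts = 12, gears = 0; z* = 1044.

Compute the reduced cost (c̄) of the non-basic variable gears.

Both steel and coolant are binding at x*.
From A_Bᵀ y = c: 2·y_steel + 4·y_coolant = 36; 1·y_steel + 4·y_coolant = 33.
This yields shadow prices y_steel = 3, y_coolant = 7.5.
Reduced cost of gears: c₃ − yᵀa₃ = 18 − (3·2 + 7.5·2) = 18 − 21 = -3.

-3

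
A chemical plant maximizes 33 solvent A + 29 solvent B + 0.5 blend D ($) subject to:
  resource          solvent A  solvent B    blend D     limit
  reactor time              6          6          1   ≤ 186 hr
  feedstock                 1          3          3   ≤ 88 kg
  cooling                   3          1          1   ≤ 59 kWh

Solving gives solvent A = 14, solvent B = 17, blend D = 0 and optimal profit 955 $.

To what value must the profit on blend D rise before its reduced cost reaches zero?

6.5

At the optimum: reactor time uses 186 of 186 (binding); feedstock uses 65 of 88 (slack = 23); cooling uses 59 of 59 (binding).
Slack constraints have shadow price 0 (complementary slackness).
Dual feasibility on the basic columns requires 6·y_reactor time + 3·y_cooling = 33, 6·y_reactor time + 1·y_cooling = 29.
→ y_reactor time = 4.5 and y_cooling = 2.
blend D enters the basis when its profit ≥ yᵀa₃ = 4.5·1 + 2·1 = 6.5.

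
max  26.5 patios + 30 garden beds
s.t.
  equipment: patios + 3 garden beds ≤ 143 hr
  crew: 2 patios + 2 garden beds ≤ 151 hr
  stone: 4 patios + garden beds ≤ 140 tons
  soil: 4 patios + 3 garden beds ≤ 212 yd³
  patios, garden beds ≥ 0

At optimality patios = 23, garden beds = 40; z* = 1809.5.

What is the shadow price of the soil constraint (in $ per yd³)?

At the optimum: equipment uses 143 of 143 (binding); crew uses 126 of 151 (slack = 25); stone uses 132 of 140 (slack = 8); soil uses 212 of 212 (binding).
By complementary slackness, y = 0 for the non-binding constraints.
Dual feasibility on the basic columns requires 1·y_equipment + 4·y_soil = 26.5, 3·y_equipment + 3·y_soil = 30.
This yields shadow prices y_equipment = 4.5, y_soil = 5.5.
Shadow price of soil = 5.5.

5.5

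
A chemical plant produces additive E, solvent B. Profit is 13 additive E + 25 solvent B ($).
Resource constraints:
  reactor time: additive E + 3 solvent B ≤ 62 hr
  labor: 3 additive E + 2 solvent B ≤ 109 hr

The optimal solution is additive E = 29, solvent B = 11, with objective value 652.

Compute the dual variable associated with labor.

At the optimum: reactor time uses 62 of 62 (binding); labor uses 109 of 109 (binding).
From A_Bᵀ y = c: 1·y_reactor time + 3·y_labor = 13; 3·y_reactor time + 2·y_labor = 25.
This yields shadow prices y_reactor time = 7, y_labor = 2.
Shadow price of labor = 2.

2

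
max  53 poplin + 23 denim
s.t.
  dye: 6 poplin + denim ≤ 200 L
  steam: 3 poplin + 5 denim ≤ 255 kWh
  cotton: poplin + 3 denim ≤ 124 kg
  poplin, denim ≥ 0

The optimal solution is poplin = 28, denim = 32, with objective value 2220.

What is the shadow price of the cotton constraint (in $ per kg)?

At the optimum: dye uses 200 of 200 (binding); steam uses 244 of 255 (slack = 11); cotton uses 124 of 124 (binding).
Since steam is not tight, its dual is 0.
The binding rows give the dual system: 6·y_dye + 1·y_cotton = 53 and 1·y_dye + 3·y_cotton = 23.
This yields shadow prices y_dye = 8, y_cotton = 5.
Shadow price of cotton = 5.

5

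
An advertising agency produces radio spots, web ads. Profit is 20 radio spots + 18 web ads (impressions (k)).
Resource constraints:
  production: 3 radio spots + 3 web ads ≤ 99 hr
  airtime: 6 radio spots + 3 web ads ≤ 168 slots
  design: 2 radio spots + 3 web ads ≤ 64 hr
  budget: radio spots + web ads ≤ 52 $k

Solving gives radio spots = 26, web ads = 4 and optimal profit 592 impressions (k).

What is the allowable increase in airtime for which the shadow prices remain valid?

Binding constraints: airtime, design. The basis is B = [[6,3],[2,3]] with det 12.
Per unit increase in airtime, x* moves by d = (0.25, -0.1667).
The basis stays optimal until web ads reaches 0; allowable increase = 24 slots.

24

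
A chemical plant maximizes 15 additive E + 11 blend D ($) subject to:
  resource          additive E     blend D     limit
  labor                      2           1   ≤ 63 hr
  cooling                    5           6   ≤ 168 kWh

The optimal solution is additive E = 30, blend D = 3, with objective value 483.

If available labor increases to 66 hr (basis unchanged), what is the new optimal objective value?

Both labor and cooling are binding at x*.
From A_Bᵀ y = c: 2·y_labor + 5·y_cooling = 15; 1·y_labor + 6·y_cooling = 11.
Solving: y_labor = 5, y_cooling = 1.
Δz = y_labor·Δb = 5 × (3) = 15, so new z* = 483 + 15 = 498.

498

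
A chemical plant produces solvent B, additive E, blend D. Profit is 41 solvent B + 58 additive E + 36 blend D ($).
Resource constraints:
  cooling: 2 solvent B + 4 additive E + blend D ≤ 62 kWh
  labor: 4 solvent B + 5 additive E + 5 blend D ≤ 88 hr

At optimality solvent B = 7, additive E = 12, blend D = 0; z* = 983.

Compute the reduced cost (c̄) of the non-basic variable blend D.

-8.5

Both cooling and labor are binding at x*.
The binding rows give the dual system: 2·y_cooling + 4·y_labor = 41 and 4·y_cooling + 5·y_labor = 58.
This yields shadow prices y_cooling = 4.5, y_labor = 8.
Reduced cost of blend D: c₃ − yᵀa₃ = 36 − (4.5·1 + 8·5) = 36 − 44.5 = -8.5.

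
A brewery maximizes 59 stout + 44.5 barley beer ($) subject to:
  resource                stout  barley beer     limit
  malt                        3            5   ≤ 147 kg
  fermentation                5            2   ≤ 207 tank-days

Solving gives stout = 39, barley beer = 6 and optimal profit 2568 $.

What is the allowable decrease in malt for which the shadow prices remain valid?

Binding constraints: malt, fermentation. The basis is B = [[3,5],[5,2]] with det -19.
Per unit decrease in malt, x* moves by d = (0.1053, -0.2632).
The basis stays optimal until barley beer reaches 0; allowable decrease = 22.8 kg.

22.8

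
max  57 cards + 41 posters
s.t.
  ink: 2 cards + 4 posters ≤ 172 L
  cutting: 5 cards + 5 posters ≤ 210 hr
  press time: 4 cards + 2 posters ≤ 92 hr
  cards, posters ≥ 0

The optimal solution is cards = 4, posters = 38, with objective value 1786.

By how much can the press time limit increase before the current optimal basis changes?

76

Binding constraints: cutting, press time. The basis is B = [[5,5],[4,2]] with det -10.
Per unit increase in press time, x* moves by d = (0.5, -0.5).
The basis stays optimal until posters reaches 0; allowable increase = 76 hr.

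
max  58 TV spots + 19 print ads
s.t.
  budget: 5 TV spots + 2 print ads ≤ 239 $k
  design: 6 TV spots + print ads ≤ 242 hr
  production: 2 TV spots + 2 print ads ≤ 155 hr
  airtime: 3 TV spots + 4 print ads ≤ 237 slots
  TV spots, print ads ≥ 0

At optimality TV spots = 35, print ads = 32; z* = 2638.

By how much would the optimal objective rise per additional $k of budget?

Check each constraint at x*: budget 239/239 (tight); design 242/242 (tight); production 134/155 (slack 21); airtime 233/237 (slack 4).
Since production, airtime are not tight, their duals are 0.
The binding rows give the dual system: 5·y_budget + 6·y_design = 58 and 2·y_budget + 1·y_design = 19.
Solving: y_budget = 8, y_design = 3.
Shadow price of budget = 8.

8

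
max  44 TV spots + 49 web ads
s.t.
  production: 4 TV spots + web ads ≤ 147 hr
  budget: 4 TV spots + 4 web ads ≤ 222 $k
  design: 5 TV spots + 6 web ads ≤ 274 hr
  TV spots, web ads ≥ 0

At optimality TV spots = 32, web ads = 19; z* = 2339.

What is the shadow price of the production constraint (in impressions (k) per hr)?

At the optimum: production uses 147 of 147 (binding); budget uses 204 of 222 (slack = 18); design uses 274 of 274 (binding).
Slack constraints have shadow price 0 (complementary slackness).
The binding rows give the dual system: 4·y_production + 5·y_design = 44 and 1·y_production + 6·y_design = 49.
This yields shadow prices y_production = 1, y_design = 8.
Shadow price of production = 1.

1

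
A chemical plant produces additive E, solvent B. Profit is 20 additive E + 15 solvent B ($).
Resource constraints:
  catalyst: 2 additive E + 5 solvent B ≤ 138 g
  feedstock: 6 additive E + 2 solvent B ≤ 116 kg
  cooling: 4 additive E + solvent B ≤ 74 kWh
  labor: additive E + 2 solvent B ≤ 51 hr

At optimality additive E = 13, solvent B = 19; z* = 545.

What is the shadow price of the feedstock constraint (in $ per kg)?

2.5

Binding: feedstock and labor. Non-binding: catalyst (17 unused), cooling (3 unused).
By complementary slackness, y = 0 for the non-binding constraints.
The binding rows give the dual system: 6·y_feedstock + 1·y_labor = 20 and 2·y_feedstock + 2·y_labor = 15.
Solving: y_feedstock = 2.5, y_labor = 5.
Shadow price of feedstock = 2.5.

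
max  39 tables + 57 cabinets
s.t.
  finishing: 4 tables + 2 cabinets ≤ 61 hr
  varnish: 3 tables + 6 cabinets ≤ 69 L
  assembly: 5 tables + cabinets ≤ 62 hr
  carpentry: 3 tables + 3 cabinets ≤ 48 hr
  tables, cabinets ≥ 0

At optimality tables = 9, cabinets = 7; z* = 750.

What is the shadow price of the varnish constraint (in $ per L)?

Binding: varnish and carpentry. Non-binding: finishing (11 unused), assembly (10 unused).
Slack constraints have shadow price 0 (complementary slackness).
Dual feasibility on the basic columns requires 3·y_varnish + 3·y_carpentry = 39, 6·y_varnish + 3·y_carpentry = 57.
→ y_varnish = 6 and y_carpentry = 7.
Shadow price of varnish = 6.

6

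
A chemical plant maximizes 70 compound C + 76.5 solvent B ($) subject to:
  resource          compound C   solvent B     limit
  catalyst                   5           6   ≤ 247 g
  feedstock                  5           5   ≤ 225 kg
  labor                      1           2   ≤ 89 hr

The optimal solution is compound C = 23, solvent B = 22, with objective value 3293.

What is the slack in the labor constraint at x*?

22

labor used = 1·23 + 2·22 = 67; slack = 89 − 67 = 22.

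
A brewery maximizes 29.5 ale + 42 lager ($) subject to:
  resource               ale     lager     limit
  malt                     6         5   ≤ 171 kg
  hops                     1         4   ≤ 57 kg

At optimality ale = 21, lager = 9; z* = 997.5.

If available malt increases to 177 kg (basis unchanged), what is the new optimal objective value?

Both malt and hops are binding at x*.
Dual feasibility on the basic columns requires 6·y_malt + 1·y_hops = 29.5, 5·y_malt + 4·y_hops = 42.
Solving: y_malt = 4, y_hops = 5.5.
Δz = y_malt·Δb = 4 × (6) = 24, so new z* = 997.5 + 24 = 1021.5.

1021.5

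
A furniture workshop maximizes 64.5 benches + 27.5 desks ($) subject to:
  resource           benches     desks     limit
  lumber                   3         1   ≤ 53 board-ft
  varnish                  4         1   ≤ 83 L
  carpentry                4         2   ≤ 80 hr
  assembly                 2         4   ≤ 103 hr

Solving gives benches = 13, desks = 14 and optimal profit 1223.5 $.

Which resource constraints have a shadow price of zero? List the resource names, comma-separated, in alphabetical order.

lumber: 53/53 (binding)
varnish: 66/83 (slack 17)
carpentry: 80/80 (binding)
assembly: 82/103 (slack 21)
By complementary slackness, a constraint with positive slack has shadow price 0 → assembly, varnish.

assembly, varnish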